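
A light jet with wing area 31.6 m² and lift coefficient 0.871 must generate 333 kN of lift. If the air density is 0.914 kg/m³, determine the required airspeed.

v = 163 m/s

L = ½ρv²S·CL ⇒ v = √(2L/(ρ·S·CL))
v = √(2 × 3.33×10^5 / (0.914 × 31.6 × 0.871)) = √26470 = 163 m/s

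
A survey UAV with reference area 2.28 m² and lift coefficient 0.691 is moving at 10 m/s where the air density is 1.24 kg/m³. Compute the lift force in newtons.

L = 97.7 N

Dynamic pressure q = ½ρv² = ½ × 1.24 × 10² = 62 Pa.
L = q·S·CL = 62 × 2.28 × 0.691 = 97.7 N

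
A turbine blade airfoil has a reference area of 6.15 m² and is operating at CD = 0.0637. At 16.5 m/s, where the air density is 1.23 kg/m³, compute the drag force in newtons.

Dynamic pressure q = ½ρv² = ½ × 1.23 × 16.5² = 167.4 Pa.
D = q·S·CD = 167.4 × 6.15 × 0.0637 = 65.6 N

D = 65.6 N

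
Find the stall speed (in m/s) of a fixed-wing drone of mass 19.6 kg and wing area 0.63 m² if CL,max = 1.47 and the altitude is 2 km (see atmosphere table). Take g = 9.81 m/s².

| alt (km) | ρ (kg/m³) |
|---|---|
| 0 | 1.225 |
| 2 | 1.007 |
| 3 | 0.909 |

At 2 km, from the table: ρ = 1.007 kg/m³.
Stall occurs when L = W at CL,max. W = mg = 19.6 × 9.81 = 192.3 N.
V_stall = √(2W/(ρ·S·CL,max)) = √(2 × 192.3 / (1.007 × 0.63 × 1.47))
V_stall = √412.4 = 20.3 m/s

V_stall = 20.3 m/s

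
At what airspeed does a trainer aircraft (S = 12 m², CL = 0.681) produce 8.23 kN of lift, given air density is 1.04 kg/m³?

L = ½ρv²S·CL ⇒ v = √(2L/(ρ·S·CL))
v = √(2 × 8230 / (1.04 × 12 × 0.681)) = √1937 = 44 m/s

v = 44 m/s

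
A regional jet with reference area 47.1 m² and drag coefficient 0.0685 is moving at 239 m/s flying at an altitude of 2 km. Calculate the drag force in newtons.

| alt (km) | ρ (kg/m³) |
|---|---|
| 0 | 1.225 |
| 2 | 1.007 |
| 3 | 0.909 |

D = 92800 N

At 2 km, from the table: ρ = 1.007 kg/m³.
D = ½ρv²S·CD = ½ × 1.007 × 239² × 47.1 × 0.0685 = 92800 N ≈ 92.8 kN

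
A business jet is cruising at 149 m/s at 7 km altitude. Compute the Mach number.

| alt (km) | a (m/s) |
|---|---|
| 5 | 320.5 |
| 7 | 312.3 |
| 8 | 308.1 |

At 7 km, from the table: a = 312.3 m/s.
M = v/a = 149 / 312.3 = 0.477

M = 0.477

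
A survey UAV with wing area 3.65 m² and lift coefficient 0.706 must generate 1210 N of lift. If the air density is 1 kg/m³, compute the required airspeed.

v = 30.6 m/s

L = ½ρv²S·CL ⇒ v = √(2L/(ρ·S·CL))
v = √(2 × 1210 / (1 × 3.65 × 0.706)) = √939.1 = 30.6 m/s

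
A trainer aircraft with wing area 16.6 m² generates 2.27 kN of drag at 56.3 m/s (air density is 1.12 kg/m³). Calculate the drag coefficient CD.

From D = ½ρv²S·CD, rearranging gives CD = 2D/(ρv²S).
CD = 2 × 2270 / (1.12 × 56.3² × 16.6) = 0.077

CD = 0.077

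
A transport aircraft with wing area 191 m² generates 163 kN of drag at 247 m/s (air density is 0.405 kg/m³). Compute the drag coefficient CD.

CD = 0.0691

From D = ½ρv²S·CD, rearranging gives CD = 2D/(ρv²S).
CD = 2 × 1.63×10^5 / (0.405 × 247² × 191) = 0.0691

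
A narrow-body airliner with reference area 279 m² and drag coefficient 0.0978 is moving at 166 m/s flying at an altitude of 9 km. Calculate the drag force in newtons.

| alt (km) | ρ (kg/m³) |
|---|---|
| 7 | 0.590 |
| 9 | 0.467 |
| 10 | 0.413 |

At 9 km, from the table: ρ = 0.467 kg/m³.
Dynamic pressure q = ½ρv² = ½ × 0.467 × 166² = 6434 Pa.
D = q·S·CD = 6434 × 279 × 0.0978 = 1.76×10^5 N ≈ 176 kN

D = 1.76×10^5 N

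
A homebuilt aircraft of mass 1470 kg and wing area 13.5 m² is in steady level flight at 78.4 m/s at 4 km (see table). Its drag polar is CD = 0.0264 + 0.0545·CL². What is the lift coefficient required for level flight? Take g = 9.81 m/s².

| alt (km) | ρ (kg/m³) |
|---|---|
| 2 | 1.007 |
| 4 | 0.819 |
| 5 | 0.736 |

At 4 km, from the table: ρ = 0.819 kg/m³.
Level flight ⇒ L = W = m·g = 1470 × 9.81 = 14421 N.
Dynamic pressure q = 0.5 × 0.819 × 78.4² = 2517 Pa.
Required CL = L/(qS) = 14421/(2517·13.5) = 0.4244.

CL = 0.424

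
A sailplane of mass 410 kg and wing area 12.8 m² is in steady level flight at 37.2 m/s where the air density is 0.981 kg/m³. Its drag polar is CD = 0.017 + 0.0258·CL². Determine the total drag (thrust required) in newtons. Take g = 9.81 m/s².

Level flight ⇒ L = W = m·g = 410 × 9.81 = 4022.1 N.
q = ½ρv² = ½ × 0.981 × 37.2² = 678.8 Pa.
Required CL = L/(qS) = 4022.1/(678.8·12.8) = 0.4629.
CD = 0.017 + 0.0258 × 0.4629² = 0.02253.
D = q·S·CD = 678.8 × 12.8 × 0.02253 = 195.7 N

D = 196 N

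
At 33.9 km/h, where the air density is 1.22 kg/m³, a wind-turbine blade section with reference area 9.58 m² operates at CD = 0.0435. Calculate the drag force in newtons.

Convert speed: v = 33.9 km/h ÷ 3.6 = 9.417 m/s.
D = ½ρv²S·CD = ½ × 1.22 × 9.417² × 9.58 × 0.0435 = 22.5 N

D = 22.5 N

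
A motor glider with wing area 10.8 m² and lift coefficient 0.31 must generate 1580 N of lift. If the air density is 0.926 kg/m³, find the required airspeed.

L = ½ρv²S·CL ⇒ v = √(2L/(ρ·S·CL))
v = √(2 × 1580 / (0.926 × 10.8 × 0.31)) = √1019 = 31.9 m/s

v = 31.9 m/s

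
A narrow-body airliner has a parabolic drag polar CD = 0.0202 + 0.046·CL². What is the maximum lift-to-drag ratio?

(L/D)max = 16.4

For CD = CD0 + K·CL², (L/D)max occurs at CL* = √(CD0/K) and equals 1/(2√(K·CD0)).
(L/D)max = 1/(2√(0.046 × 0.0202)) = 1/(2 × 0.03048) = 16.4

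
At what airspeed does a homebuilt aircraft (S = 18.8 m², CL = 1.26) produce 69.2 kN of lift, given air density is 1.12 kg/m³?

v = 72.2 m/s

L = ½ρv²S·CL ⇒ v = √(2L/(ρ·S·CL))
v = √(2 × 69200 / (1.12 × 18.8 × 1.26)) = √5217 = 72.2 m/s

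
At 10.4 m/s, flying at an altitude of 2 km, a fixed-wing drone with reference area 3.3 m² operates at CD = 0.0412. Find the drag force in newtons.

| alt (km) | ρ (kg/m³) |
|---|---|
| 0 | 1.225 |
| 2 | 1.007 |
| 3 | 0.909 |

At 2 km, from the table: ρ = 1.007 kg/m³.
Dynamic pressure q = ½ρv² = ½ × 1.007 × 10.4² = 54.46 Pa.
D = q·S·CD = 54.46 × 3.3 × 0.0412 = 7.4 N

D = 7.4 N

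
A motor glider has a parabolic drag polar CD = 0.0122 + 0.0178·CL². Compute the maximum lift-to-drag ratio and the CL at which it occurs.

For CD = CD0 + K·CL², (L/D)max occurs at CL* = √(CD0/K) and equals 1/(2√(K·CD0)).
(L/D)max = 1/(2√(0.0178 × 0.0122)) = 1/(2 × 0.01474) = 33.9
CL* = √(0.0122/0.0178) = 0.828

(L/D)max = 33.9, at CL = 0.828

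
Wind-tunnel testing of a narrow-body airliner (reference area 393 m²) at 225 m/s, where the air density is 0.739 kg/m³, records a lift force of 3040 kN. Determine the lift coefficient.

CL = 0.414

From L = ½ρv²S·CL, rearranging gives CL = 2L/(ρv²S).
CL = 2 × 3.04×10^6 / (0.739 × 225² × 393) = 0.414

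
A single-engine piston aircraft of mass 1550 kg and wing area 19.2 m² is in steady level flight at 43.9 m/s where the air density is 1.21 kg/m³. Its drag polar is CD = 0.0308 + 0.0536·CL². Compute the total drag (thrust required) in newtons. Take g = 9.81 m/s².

D = 1240 N

Level flight ⇒ L = W = m·g = 1550 × 9.81 = 15206 N.
Dynamic pressure q = 0.5 × 1.21 × 43.9² = 1166 Pa.
CL = 2W/(ρv²S) = 2×15206/(1.21×43.9²×19.2) = 0.6792.
CD = 0.0308 + 0.0536 × 0.6792² = 0.05553.
D = q·S·CD = 1166 × 19.2 × 0.05553 = 1243 N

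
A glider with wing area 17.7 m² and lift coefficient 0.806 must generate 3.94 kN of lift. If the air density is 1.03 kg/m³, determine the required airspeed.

L = ½ρv²S·CL ⇒ v = √(2L/(ρ·S·CL))
v = √(2 × 3940 / (1.03 × 17.7 × 0.806)) = √536.3 = 23.2 m/s

v = 23.2 m/s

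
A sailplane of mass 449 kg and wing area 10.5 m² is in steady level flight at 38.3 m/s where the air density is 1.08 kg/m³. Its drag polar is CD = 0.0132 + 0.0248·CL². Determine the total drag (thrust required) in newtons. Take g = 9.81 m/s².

D = 168 N

Level flight ⇒ L = W = m·g = 449 × 9.81 = 4404.7 N.
q = ½ρv² = ½ × 1.08 × 38.3² = 792.1 Pa.
CL = W/(q·S) = 4404.7 / (792.1 × 10.5) = 0.5296.
CD = 0.0132 + 0.0248 × 0.5296² = 0.02016.
D = q·S·CD = 792.1 × 10.5 × 0.02016 = 167.6 N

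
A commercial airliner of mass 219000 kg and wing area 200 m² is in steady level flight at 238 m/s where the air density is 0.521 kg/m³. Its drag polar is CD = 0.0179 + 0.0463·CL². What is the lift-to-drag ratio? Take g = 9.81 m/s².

In steady level flight, lift balances weight: W = mg = 219000 × 9.81 = 2.1484×10^6 N.
q = ½ρv² = ½ × 0.521 × 238² = 14760 Pa.
CL = W/(q·S) = 2.1484×10^6 / (14760 × 200) = 0.728.
CD = 0.0179 + 0.0463 × 0.728² = 0.04244.
L/D = CL/CD = 0.728 / 0.04244 = 17.2

L/D = 17.2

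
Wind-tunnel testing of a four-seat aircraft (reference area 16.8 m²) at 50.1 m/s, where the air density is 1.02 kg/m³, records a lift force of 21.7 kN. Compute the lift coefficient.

From L = ½ρv²S·CL, rearranging gives CL = 2L/(ρv²S).
CL = 2 × 21700 / (1.02 × 50.1² × 16.8) = 1.01

CL = 1.01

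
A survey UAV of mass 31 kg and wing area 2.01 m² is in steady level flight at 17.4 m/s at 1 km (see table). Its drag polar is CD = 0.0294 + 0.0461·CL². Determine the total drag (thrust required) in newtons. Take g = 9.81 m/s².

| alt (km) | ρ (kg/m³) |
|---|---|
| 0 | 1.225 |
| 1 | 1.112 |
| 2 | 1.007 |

D = 22.5 N

At 1 km, from the table: ρ = 1.112 kg/m³.
In steady level flight, lift balances weight: W = mg = 31 × 9.81 = 304.11 N.
q = ½ρv² = ½ × 1.112 × 17.4² = 168.3 Pa.
Required CL = L/(qS) = 304.11/(168.3·2.01) = 0.8988.
CD = 0.0294 + 0.0461 × 0.8988² = 0.06664.
D = q·S·CD = 168.3 × 2.01 × 0.06664 = 22.55 N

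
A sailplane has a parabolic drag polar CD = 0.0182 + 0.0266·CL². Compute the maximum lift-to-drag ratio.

For CD = CD0 + K·CL², (L/D)max occurs at CL* = √(CD0/K) and equals 1/(2√(K·CD0)).
(L/D)max = 1/(2√(0.0266 × 0.0182)) = 1/(2 × 0.022) = 22.7

(L/D)max = 22.7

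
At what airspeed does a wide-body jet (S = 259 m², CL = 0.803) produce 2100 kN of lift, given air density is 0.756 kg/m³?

v = 163 m/s

L = ½ρv²S·CL ⇒ v = √(2L/(ρ·S·CL))
v = √(2 × 2.1×10^6 / (0.756 × 259 × 0.803)) = √26710 = 163 m/s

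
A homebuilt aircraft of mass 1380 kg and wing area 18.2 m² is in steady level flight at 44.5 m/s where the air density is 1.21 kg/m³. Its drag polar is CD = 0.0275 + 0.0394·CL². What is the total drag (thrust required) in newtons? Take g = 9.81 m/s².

Level flight ⇒ L = W = m·g = 1380 × 9.81 = 13538 N.
q = ½ρv² = ½ × 1.21 × 44.5² = 1198 Pa.
CL = W/(q·S) = 13538 / (1198 × 18.2) = 0.6209.
CD = 0.0275 + 0.0394 × 0.6209² = 0.04269.
D = q·S·CD = 1198 × 18.2 × 0.04269 = 930.8 N

D = 931 N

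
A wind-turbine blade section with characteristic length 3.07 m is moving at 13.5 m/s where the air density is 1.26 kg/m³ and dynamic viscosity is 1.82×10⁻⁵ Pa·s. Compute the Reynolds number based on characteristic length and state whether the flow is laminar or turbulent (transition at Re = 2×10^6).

Re = 2.87×10^6 (turbulent)

Re = ρ·v·c/μ = 1.26 × 13.5 × 3.07 / (1.82×10⁻⁵) = 2.87×10^6
Since 2.87×10^6 > 2×10^6, the flow is turbulent.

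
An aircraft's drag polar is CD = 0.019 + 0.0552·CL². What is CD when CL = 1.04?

CD = 0.0787

CD = 0.019 + 0.0552 × 1.04² = 0.019 + 0.0597 = 0.0787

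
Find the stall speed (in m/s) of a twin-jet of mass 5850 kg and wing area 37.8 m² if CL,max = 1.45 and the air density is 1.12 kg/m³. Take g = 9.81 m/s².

At stall, lift equals weight: L = W = m·g = 5850 × 9.81 = 57390 N.
From L = ½ρV²S·CL,max = W: V_stall = √(2W/(ρSCL,max)) = √(2·57390/(1.12·37.8·1.45))
V_stall = √1870 = 43.2 m/s

V_stall = 43.2 m/s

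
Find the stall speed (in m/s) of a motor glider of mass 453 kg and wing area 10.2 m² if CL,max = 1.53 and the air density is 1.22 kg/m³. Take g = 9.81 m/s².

Stall occurs when L = W at CL,max. W = mg = 453 × 9.81 = 4444 N.
From L = ½ρV²S·CL,max = W: V_stall = √(2W/(ρSCL,max)) = √(2·4444/(1.22·10.2·1.53))
V_stall = √466.8 = 21.6 m/s

V_stall = 21.6 m/s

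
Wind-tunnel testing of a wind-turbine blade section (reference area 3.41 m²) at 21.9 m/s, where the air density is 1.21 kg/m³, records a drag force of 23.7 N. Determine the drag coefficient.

CD = 0.024

From D = ½ρv²S·CD, rearranging gives CD = 2D/(ρv²S).
CD = 2 × 23.7 / (1.21 × 21.9² × 3.41) = 0.024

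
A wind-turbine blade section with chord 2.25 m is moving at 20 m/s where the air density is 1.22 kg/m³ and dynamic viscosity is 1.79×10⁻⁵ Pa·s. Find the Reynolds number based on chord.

Re = 3.07×10^6

Re = ρ·v·c/μ = 1.22 × 20 × 2.25 / (1.79×10⁻⁵) = 3.07×10^6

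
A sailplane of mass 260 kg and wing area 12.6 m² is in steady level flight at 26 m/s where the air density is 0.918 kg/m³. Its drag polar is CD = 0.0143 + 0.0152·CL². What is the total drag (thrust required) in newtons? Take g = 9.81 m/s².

D = 81.2 N

In steady level flight, lift balances weight: W = mg = 260 × 9.81 = 2550.6 N.
Dynamic pressure q = 0.5 × 0.918 × 26² = 310.3 Pa.
CL = W/(q·S) = 2550.6 / (310.3 × 12.6) = 0.6524.
CD = 0.0143 + 0.0152 × 0.6524² = 0.02077.
D = q·S·CD = 310.3 × 12.6 × 0.02077 = 81.2 N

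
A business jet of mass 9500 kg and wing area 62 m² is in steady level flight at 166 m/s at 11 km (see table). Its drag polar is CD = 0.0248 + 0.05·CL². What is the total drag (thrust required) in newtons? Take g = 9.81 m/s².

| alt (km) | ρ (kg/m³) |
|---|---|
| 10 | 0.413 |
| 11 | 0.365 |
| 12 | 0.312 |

At 11 km, from the table: ρ = 0.365 kg/m³.
Level flight ⇒ L = W = m·g = 9500 × 9.81 = 93195 N.
Dynamic pressure q = 0.5 × 0.365 × 166² = 5029 Pa.
CL = 2W/(ρv²S) = 2×93195/(0.365×166²×62) = 0.2989.
CD = 0.0248 + 0.05 × 0.2989² = 0.02927.
D = q·S·CD = 5029 × 62 × 0.02927 = 9125 N

D = 9130 N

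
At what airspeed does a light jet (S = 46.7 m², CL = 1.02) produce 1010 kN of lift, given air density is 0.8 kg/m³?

L = ½ρv²S·CL ⇒ v = √(2L/(ρ·S·CL))
v = √(2 × 1.01×10^6 / (0.8 × 46.7 × 1.02)) = √53010 = 230 m/s

v = 230 m/s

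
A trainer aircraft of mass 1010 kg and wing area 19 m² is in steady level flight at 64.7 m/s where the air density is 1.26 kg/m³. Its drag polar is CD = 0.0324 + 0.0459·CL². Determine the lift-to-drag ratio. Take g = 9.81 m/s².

L/D = 5.78

In steady level flight, lift balances weight: W = mg = 1010 × 9.81 = 9908.1 N.
Dynamic pressure q = 0.5 × 1.26 × 64.7² = 2637 Pa.
CL = W/(q·S) = 9908.1 / (2637 × 19) = 0.1977.
CD = 0.0324 + 0.0459 × 0.1977² = 0.03419.
L/D = CL/CD = 0.1977 / 0.03419 = 5.78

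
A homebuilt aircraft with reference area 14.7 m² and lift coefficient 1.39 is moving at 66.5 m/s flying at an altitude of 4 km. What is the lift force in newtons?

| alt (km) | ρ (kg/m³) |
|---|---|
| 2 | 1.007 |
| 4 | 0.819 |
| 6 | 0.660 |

At 4 km, from the table: ρ = 0.819 kg/m³.
Dynamic pressure q = ½ρv² = ½ × 0.819 × 66.5² = 1811 Pa.
L = q·S·CL = 1811 × 14.7 × 1.39 = 37000 N ≈ 37 kN

L = 37000 N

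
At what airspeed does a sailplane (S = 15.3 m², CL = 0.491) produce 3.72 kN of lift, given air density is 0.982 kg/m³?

L = ½ρv²S·CL ⇒ v = √(2L/(ρ·S·CL))
v = √(2 × 3720 / (0.982 × 15.3 × 0.491)) = √1009 = 31.8 m/s

v = 31.8 m/s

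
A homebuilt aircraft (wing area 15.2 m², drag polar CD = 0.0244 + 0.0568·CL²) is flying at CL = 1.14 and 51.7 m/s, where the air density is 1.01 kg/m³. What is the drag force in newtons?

D = 2020 N

CD = 0.0244 + 0.0568 × 1.14² = 0.09822
D = ½ρv²S·CD = ½ × 1.01 × 51.7² × 15.2 × 0.09822 = 2020 N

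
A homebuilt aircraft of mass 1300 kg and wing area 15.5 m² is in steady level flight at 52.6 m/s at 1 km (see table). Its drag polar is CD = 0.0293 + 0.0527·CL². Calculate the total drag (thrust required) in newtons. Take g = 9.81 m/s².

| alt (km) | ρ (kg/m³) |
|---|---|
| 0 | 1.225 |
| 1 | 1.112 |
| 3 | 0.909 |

D = 1060 N

At 1 km, from the table: ρ = 1.112 kg/m³.
Weight W = mg = 1300 × 9.81 = 12753 N; in level flight L = W.
Dynamic pressure q = 0.5 × 1.112 × 52.6² = 1538 Pa.
CL = 2W/(ρv²S) = 2×12753/(1.112×52.6²×15.5) = 0.5349.
CD = 0.0293 + 0.0527 × 0.5349² = 0.04438.
D = q·S·CD = 1538 × 15.5 × 0.04438 = 1058 N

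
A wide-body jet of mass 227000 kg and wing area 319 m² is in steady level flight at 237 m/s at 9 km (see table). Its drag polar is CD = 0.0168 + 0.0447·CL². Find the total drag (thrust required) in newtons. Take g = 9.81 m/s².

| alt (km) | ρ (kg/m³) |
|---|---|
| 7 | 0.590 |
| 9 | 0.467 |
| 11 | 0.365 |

At 9 km, from the table: ρ = 0.467 kg/m³.
Level flight ⇒ L = W = m·g = 227000 × 9.81 = 2.2269×10^6 N.
q = ½ρv² = ½ × 0.467 × 237² = 13120 Pa.
CL = 2W/(ρv²S) = 2×2.2269×10^6/(0.467×237²×319) = 0.5323.
CD = 0.0168 + 0.0447 × 0.5323² = 0.02946.
D = q·S·CD = 13120 × 319 × 0.02946 = 1.233×10^5 N

D = 1.23×10^5 N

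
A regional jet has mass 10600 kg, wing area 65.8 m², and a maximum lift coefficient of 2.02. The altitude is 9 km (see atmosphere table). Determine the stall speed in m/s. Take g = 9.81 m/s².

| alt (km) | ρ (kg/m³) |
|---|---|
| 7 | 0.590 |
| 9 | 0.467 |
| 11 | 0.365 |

At 9 km, from the table: ρ = 0.467 kg/m³.
At stall, lift equals weight: L = W = m·g = 10600 × 9.81 = 1.04×10^5 N.
V_stall = √(2W/(ρ·S·CL,max)) = √(2 × 1.04×10^5 / (0.467 × 65.8 × 2.02))
V_stall = √3351 = 57.9 m/s

V_stall = 57.9 m/s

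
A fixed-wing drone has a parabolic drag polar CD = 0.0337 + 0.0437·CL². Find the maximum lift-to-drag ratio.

(L/D)max = 13

For CD = CD0 + K·CL², (L/D)max occurs at CL* = √(CD0/K) and equals 1/(2√(K·CD0)).
(L/D)max = 1/(2√(0.0437 × 0.0337)) = 1/(2 × 0.03838) = 13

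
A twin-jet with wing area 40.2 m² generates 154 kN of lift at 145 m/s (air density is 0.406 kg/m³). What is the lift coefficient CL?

From L = ½ρv²S·CL, rearranging gives CL = 2L/(ρv²S).
CL = 2 × 1.54×10^5 / (0.406 × 145² × 40.2) = 0.898

CL = 0.898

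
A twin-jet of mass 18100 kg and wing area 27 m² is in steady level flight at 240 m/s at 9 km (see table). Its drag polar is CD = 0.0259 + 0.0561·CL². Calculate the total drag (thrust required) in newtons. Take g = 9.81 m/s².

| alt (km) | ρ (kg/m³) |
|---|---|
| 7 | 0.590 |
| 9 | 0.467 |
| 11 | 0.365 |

D = 14300 N

At 9 km, from the table: ρ = 0.467 kg/m³.
Weight W = mg = 18100 × 9.81 = 1.7756×10^5 N; in level flight L = W.
Dynamic pressure q = 0.5 × 0.467 × 240² = 13450 Pa.
Required CL = L/(qS) = 1.7756×10^5/(13450·27) = 0.489.
CD = 0.0259 + 0.0561 × 0.489² = 0.03931.
D = q·S·CD = 13450 × 27 × 0.03931 = 14280 N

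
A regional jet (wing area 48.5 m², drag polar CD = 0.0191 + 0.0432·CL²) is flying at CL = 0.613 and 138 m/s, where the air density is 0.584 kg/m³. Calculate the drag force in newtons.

D = 9530 N

CD = 0.0191 + 0.0432 × 0.613² = 0.03533
D = ½ρv²S·CD = ½ × 0.584 × 138² × 48.5 × 0.03533 = 9530 N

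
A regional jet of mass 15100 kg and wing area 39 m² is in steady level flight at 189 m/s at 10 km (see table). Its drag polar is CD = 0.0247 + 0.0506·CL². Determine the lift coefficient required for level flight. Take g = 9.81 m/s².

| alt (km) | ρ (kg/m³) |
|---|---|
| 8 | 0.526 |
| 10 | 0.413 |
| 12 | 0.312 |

At 10 km, from the table: ρ = 0.413 kg/m³.
Weight W = mg = 15100 × 9.81 = 1.4813×10^5 N; in level flight L = W.
q = ½ρv² = ½ × 0.413 × 189² = 7376 Pa.
CL = W/(q·S) = 1.4813×10^5 / (7376 × 39) = 0.5149.

CL = 0.515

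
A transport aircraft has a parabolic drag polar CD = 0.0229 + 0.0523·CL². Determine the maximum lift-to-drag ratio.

For CD = CD0 + K·CL², (L/D)max occurs at CL* = √(CD0/K) and equals 1/(2√(K·CD0)).
(L/D)max = 1/(2√(0.0523 × 0.0229)) = 1/(2 × 0.03461) = 14.4

(L/D)max = 14.4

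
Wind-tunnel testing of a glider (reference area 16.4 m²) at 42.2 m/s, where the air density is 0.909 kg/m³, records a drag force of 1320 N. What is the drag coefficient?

CD = 0.0994

From D = ½ρv²S·CD, rearranging gives CD = 2D/(ρv²S).
CD = 2 × 1320 / (0.909 × 42.2² × 16.4) = 0.0994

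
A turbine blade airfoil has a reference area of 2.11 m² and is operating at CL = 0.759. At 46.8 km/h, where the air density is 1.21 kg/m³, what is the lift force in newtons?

L = 164 N

Convert speed: v = 46.8 km/h ÷ 3.6 = 13 m/s.
L = ½ρv²S·CL = ½ × 1.21 × 13² × 2.11 × 0.759 = 164 N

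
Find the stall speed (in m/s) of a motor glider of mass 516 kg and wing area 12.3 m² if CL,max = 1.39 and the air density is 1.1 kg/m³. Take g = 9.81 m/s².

At stall, lift equals weight: L = W = m·g = 516 × 9.81 = 5062 N.
V_stall = √(2W/(ρ·S·CL,max)) = √(2 × 5062 / (1.1 × 12.3 × 1.39))
V_stall = √538.3 = 23.2 m/s

V_stall = 23.2 m/s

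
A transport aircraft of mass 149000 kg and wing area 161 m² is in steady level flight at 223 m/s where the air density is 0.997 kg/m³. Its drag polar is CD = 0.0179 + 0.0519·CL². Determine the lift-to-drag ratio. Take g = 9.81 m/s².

Weight W = mg = 149000 × 9.81 = 1.4617×10^6 N; in level flight L = W.
q = ½ρv² = ½ × 0.997 × 223² = 24790 Pa.
CL = W/(q·S) = 1.4617×10^6 / (24790 × 161) = 0.3662.
CD = 0.0179 + 0.0519 × 0.3662² = 0.02486.
L/D = CL/CD = 0.3662 / 0.02486 = 14.7

L/D = 14.7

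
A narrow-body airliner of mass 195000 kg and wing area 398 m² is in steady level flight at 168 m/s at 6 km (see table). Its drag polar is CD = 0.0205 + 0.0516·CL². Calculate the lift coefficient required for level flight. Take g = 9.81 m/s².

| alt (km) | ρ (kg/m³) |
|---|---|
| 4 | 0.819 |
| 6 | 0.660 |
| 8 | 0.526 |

CL = 0.516

At 6 km, from the table: ρ = 0.660 kg/m³.
Level flight ⇒ L = W = m·g = 195000 × 9.81 = 1.913×10^6 N.
q = ½ρv² = ½ × 0.66 × 168² = 9314 Pa.
CL = W/(q·S) = 1.913×10^6 / (9314 × 398) = 0.516.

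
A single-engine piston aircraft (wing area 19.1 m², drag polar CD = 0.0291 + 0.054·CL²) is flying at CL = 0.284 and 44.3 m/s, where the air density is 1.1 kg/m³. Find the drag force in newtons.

CD = 0.0291 + 0.054 × 0.284² = 0.03346
D = ½ρv²S·CD = ½ × 1.1 × 44.3² × 19.1 × 0.03346 = 690 N

D = 690 N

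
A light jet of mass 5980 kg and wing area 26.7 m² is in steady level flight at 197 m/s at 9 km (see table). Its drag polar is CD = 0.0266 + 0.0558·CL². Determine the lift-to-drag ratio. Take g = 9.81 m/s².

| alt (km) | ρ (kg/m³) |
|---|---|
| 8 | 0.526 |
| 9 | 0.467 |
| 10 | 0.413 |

L/D = 8.11

At 9 km, from the table: ρ = 0.467 kg/m³.
Weight W = mg = 5980 × 9.81 = 58664 N; in level flight L = W.
Dynamic pressure q = 0.5 × 0.467 × 197² = 9062 Pa.
Required CL = L/(qS) = 58664/(9062·26.7) = 0.2425.
CD = 0.0266 + 0.0558 × 0.2425² = 0.02988.
L/D = CL/CD = 0.2425 / 0.02988 = 8.11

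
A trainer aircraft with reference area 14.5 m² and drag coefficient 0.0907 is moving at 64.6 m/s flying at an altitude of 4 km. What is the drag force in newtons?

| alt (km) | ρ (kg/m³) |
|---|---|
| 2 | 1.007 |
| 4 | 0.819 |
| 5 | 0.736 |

D = 2250 N

At 4 km, from the table: ρ = 0.819 kg/m³.
Dynamic pressure q = ½ρv² = ½ × 0.819 × 64.6² = 1709 Pa.
D = q·S·CD = 1709 × 14.5 × 0.0907 = 2250 N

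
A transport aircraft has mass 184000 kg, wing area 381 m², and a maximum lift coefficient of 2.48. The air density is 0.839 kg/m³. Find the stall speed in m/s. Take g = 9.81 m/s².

V_stall = 67.5 m/s

Stall occurs when L = W at CL,max. W = mg = 184000 × 9.81 = 1.805×10^6 N.
From L = ½ρV²S·CL,max = W: V_stall = √(2W/(ρSCL,max)) = √(2·1.805×10^6/(0.839·381·2.48))
V_stall = √4554 = 67.5 m/s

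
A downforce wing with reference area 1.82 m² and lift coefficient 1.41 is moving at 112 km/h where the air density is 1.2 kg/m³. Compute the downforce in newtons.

Convert speed: v = 112 km/h ÷ 3.6 = 31.11 m/s.
Dynamic pressure q = ½ρv² = ½ × 1.2 × 31.11² = 580.7 Pa.
L = q·S·CL = 580.7 × 1.82 × 1.41 = 1490 N

L = 1490 N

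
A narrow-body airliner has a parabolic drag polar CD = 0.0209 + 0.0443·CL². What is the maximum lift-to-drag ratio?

(L/D)max = 16.4

For CD = CD0 + K·CL², (L/D)max occurs at CL* = √(CD0/K) and equals 1/(2√(K·CD0)).
(L/D)max = 1/(2√(0.0443 × 0.0209)) = 1/(2 × 0.03043) = 16.4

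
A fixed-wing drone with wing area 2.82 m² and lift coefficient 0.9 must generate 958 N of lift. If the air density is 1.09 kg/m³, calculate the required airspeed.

L = ½ρv²S·CL ⇒ v = √(2L/(ρ·S·CL))
v = √(2 × 958 / (1.09 × 2.82 × 0.9)) = √692.6 = 26.3 m/s

v = 26.3 m/s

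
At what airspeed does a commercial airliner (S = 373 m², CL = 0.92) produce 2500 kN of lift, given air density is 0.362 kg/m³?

L = ½ρv²S·CL ⇒ v = √(2L/(ρ·S·CL))
v = √(2 × 2.5×10^6 / (0.362 × 373 × 0.92)) = √40250 = 201 m/s

v = 201 m/s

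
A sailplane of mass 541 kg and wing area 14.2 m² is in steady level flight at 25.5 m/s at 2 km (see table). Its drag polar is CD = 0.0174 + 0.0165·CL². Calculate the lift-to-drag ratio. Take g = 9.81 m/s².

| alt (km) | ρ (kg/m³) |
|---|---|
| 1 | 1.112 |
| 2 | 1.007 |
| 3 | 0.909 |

L/D = 29.3

At 2 km, from the table: ρ = 1.007 kg/m³.
Level flight ⇒ L = W = m·g = 541 × 9.81 = 5307.2 N.
Dynamic pressure q = 0.5 × 1.007 × 25.5² = 327.4 Pa.
CL = 2W/(ρv²S) = 2×5307.2/(1.007×25.5²×14.2) = 1.142.
CD = 0.0174 + 0.0165 × 1.142² = 0.0389.
L/D = CL/CD = 1.142 / 0.0389 = 29.3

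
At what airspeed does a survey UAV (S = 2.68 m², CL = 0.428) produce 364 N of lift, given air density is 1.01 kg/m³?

L = ½ρv²S·CL ⇒ v = √(2L/(ρ·S·CL))
v = √(2 × 364 / (1.01 × 2.68 × 0.428)) = √628.4 = 25.1 m/s

v = 25.1 m/s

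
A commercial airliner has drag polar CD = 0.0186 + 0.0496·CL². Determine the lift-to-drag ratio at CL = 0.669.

L/D = 16.4

CD = 0.0186 + 0.0496 × 0.669² = 0.0408
L/D = CL/CD = 0.669 / 0.0408 = 16.4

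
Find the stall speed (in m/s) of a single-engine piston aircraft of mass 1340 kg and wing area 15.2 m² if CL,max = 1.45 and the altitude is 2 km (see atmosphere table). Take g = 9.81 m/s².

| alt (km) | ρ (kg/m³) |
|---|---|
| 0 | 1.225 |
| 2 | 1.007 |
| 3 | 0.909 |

V_stall = 34.4 m/s

At 2 km, from the table: ρ = 1.007 kg/m³.
Stall occurs when L = W at CL,max. W = mg = 1340 × 9.81 = 13150 N.
V_stall = √(2W/(ρ·S·CL,max)) = √(2 × 13150 / (1.007 × 15.2 × 1.45))
V_stall = √1185 = 34.4 m/s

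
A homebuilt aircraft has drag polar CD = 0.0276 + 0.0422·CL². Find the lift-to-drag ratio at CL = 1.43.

CD = 0.0276 + 0.0422 × 1.43² = 0.1139
L/D = CL/CD = 1.43 / 0.1139 = 12.6

L/D = 12.6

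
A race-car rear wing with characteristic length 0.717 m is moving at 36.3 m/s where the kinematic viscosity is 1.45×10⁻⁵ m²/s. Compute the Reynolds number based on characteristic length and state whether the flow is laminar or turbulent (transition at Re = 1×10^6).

Re = 1.79×10^6 (turbulent)

Re = v·c/ν = 36.3 × 0.717 / (1.45×10⁻⁵) = 1.79×10^6
Since 1.79×10^6 > 1×10^6, the flow is turbulent.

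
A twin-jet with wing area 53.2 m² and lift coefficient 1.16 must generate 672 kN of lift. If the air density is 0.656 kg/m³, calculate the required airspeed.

L = ½ρv²S·CL ⇒ v = √(2L/(ρ·S·CL))
v = √(2 × 6.72×10^5 / (0.656 × 53.2 × 1.16)) = √33200 = 182 m/s

v = 182 m/s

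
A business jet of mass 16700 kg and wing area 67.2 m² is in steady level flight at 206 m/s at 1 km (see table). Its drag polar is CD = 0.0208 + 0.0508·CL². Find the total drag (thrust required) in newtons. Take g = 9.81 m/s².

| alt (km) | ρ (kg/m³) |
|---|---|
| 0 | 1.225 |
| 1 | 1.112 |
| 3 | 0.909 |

At 1 km, from the table: ρ = 1.112 kg/m³.
Level flight ⇒ L = W = m·g = 16700 × 9.81 = 1.6383×10^5 N.
q = ½ρv² = ½ × 1.112 × 206² = 23590 Pa.
Required CL = L/(qS) = 1.6383×10^5/(23590·67.2) = 0.1033.
CD = 0.0208 + 0.0508 × 0.1033² = 0.02134.
D = q·S·CD = 23590 × 67.2 × 0.02134 = 33840 N

D = 33800 N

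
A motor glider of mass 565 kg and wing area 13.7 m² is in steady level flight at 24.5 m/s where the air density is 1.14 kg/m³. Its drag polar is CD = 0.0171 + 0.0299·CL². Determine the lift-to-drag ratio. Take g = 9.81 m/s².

L/D = 20.1

Level flight ⇒ L = W = m·g = 565 × 9.81 = 5542.7 N.
q = ½ρv² = ½ × 1.14 × 24.5² = 342.1 Pa.
CL = W/(q·S) = 5542.7 / (342.1 × 13.7) = 1.182.
CD = 0.0171 + 0.0299 × 1.182² = 0.05891.
L/D = CL/CD = 1.182 / 0.05891 = 20.1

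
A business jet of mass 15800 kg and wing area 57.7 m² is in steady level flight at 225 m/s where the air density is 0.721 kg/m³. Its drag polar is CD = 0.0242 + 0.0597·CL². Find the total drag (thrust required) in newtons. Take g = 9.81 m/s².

In steady level flight, lift balances weight: W = mg = 15800 × 9.81 = 1.55×10^5 N.
Dynamic pressure q = 0.5 × 0.721 × 225² = 18250 Pa.
Required CL = L/(qS) = 1.55×10^5/(18250·57.7) = 0.1472.
CD = 0.0242 + 0.0597 × 0.1472² = 0.02549.
D = q·S·CD = 18250 × 57.7 × 0.02549 = 26850 N

D = 26800 N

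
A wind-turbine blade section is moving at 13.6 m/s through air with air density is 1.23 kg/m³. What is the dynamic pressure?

q = 114 Pa

q = ½ρv² = ½ × 1.23 × 13.6² = 114 Pa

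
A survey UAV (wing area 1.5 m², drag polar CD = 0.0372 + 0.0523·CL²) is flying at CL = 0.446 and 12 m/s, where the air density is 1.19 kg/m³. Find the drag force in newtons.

CD = 0.0372 + 0.0523 × 0.446² = 0.0476
D = ½ρv²S·CD = ½ × 1.19 × 12² × 1.5 × 0.0476 = 6.12 N

D = 6.12 N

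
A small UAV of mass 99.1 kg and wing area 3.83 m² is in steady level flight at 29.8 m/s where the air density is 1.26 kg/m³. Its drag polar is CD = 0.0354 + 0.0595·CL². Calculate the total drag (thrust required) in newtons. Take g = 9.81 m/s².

D = 102 N

Level flight ⇒ L = W = m·g = 99.1 × 9.81 = 972.17 N.
Dynamic pressure q = 0.5 × 1.26 × 29.8² = 559.5 Pa.
CL = 2W/(ρv²S) = 2×972.17/(1.26×29.8²×3.83) = 0.4537.
CD = 0.0354 + 0.0595 × 0.4537² = 0.04765.
D = q·S·CD = 559.5 × 3.83 × 0.04765 = 102.1 N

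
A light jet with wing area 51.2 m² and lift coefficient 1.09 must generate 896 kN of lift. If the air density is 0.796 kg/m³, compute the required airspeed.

L = ½ρv²S·CL ⇒ v = √(2L/(ρ·S·CL))
v = √(2 × 8.96×10^5 / (0.796 × 51.2 × 1.09)) = √40340 = 201 m/s

v = 201 m/s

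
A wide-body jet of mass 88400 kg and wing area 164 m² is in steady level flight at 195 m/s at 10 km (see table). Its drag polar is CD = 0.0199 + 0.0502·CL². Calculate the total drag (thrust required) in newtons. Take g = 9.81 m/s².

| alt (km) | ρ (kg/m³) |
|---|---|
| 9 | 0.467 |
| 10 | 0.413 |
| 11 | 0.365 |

D = 54900 N

At 10 km, from the table: ρ = 0.413 kg/m³.
In steady level flight, lift balances weight: W = mg = 88400 × 9.81 = 8.672×10^5 N.
Dynamic pressure q = 0.5 × 0.413 × 195² = 7852 Pa.
Required CL = L/(qS) = 8.672×10^5/(7852·164) = 0.6734.
CD = 0.0199 + 0.0502 × 0.6734² = 0.04267.
D = q·S·CD = 7852 × 164 × 0.04267 = 54940 N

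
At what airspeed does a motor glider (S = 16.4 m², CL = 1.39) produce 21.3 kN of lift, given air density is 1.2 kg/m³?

L = ½ρv²S·CL ⇒ v = √(2L/(ρ·S·CL))
v = √(2 × 21300 / (1.2 × 16.4 × 1.39)) = √1557 = 39.5 m/s

v = 39.5 m/s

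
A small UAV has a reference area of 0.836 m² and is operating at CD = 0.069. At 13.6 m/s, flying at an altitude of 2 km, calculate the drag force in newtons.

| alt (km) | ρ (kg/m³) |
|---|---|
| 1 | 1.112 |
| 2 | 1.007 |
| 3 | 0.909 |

D = 5.37 N

At 2 km, from the table: ρ = 1.007 kg/m³.
D = ½ρv²S·CD = ½ × 1.007 × 13.6² × 0.836 × 0.069 = 5.37 N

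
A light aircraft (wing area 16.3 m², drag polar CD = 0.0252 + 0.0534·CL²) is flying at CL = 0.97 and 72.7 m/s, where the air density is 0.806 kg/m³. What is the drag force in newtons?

D = 2620 N

CD = 0.0252 + 0.0534 × 0.97² = 0.07544
D = ½ρv²S·CD = ½ × 0.806 × 72.7² × 16.3 × 0.07544 = 2620 N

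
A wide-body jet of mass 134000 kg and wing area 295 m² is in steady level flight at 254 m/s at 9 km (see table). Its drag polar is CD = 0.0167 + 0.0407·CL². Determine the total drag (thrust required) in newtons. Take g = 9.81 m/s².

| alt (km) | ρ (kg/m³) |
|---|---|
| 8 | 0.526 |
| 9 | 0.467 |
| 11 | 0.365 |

At 9 km, from the table: ρ = 0.467 kg/m³.
Level flight ⇒ L = W = m·g = 134000 × 9.81 = 1.3145×10^6 N.
q = ½ρv² = ½ × 0.467 × 254² = 15060 Pa.
CL = 2W/(ρv²S) = 2×1.3145×10^6/(0.467×254²×295) = 0.2958.
CD = 0.0167 + 0.0407 × 0.2958² = 0.02026.
D = q·S·CD = 15060 × 295 × 0.02026 = 90040 N

D = 90000 N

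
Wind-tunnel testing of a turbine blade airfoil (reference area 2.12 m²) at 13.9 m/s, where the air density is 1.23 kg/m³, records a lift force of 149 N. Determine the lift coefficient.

CL = 0.591

From L = ½ρv²S·CL, rearranging gives CL = 2L/(ρv²S).
CL = 2 × 149 / (1.23 × 13.9² × 2.12) = 0.591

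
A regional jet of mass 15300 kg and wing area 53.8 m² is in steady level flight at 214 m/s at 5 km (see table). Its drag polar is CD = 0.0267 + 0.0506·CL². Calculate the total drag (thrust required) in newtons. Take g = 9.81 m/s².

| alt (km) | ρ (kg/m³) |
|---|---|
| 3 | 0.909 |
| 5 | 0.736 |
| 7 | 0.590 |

D = 25500 N

At 5 km, from the table: ρ = 0.736 kg/m³.
Level flight ⇒ L = W = m·g = 15300 × 9.81 = 1.5009×10^5 N.
q = ½ρv² = ½ × 0.736 × 214² = 16850 Pa.
Required CL = L/(qS) = 1.5009×10^5/(16850·53.8) = 0.1655.
CD = 0.0267 + 0.0506 × 0.1655² = 0.02809.
D = q·S·CD = 16850 × 53.8 × 0.02809 = 25470 N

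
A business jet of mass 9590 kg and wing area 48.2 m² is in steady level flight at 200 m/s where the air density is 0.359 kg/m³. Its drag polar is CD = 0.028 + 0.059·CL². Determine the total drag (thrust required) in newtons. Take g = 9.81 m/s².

D = 11200 N

Level flight ⇒ L = W = m·g = 9590 × 9.81 = 94078 N.
q = ½ρv² = ½ × 0.359 × 200² = 7180 Pa.
CL = W/(q·S) = 94078 / (7180 × 48.2) = 0.2718.
CD = 0.028 + 0.059 × 0.2718² = 0.03236.
D = q·S·CD = 7180 × 48.2 × 0.03236 = 11200 N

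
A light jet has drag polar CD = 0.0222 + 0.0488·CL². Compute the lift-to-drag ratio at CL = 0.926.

CD = 0.0222 + 0.0488 × 0.926² = 0.06404
L/D = CL/CD = 0.926 / 0.06404 = 14.5

L/D = 14.5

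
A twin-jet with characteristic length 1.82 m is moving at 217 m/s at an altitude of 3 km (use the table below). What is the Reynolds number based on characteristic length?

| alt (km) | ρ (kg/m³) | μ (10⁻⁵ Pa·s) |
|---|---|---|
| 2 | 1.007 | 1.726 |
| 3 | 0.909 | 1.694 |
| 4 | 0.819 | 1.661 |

Re = 2.12×10^7

At 3 km, from the table: ρ = 0.909 kg/m³, μ = 1.694×10⁻⁵ Pa·s.
Re = ρ·v·c/μ = 0.909 × 217 × 1.82 / (1.694×10⁻⁵) = 2.12×10^7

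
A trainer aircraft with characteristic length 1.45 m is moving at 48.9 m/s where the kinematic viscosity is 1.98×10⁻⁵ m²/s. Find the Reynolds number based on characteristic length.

Re = 3.58×10^6

Re = v·c/ν = 48.9 × 1.45 / (1.98×10⁻⁵) = 3.58×10^6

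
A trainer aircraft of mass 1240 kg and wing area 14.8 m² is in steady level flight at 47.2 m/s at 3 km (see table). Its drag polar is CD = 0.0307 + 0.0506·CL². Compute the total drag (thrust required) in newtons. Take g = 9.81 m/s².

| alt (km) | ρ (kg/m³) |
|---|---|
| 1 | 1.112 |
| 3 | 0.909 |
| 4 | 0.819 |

At 3 km, from the table: ρ = 0.909 kg/m³.
Level flight ⇒ L = W = m·g = 1240 × 9.81 = 12164 N.
q = ½ρv² = ½ × 0.909 × 47.2² = 1013 Pa.
CL = W/(q·S) = 12164 / (1013 × 14.8) = 0.8117.
CD = 0.0307 + 0.0506 × 0.8117² = 0.06404.
D = q·S·CD = 1013 × 14.8 × 0.06404 = 959.7 N

D = 960 N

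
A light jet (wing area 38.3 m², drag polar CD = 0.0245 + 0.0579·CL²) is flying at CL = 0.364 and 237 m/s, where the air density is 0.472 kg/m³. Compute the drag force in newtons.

CD = 0.0245 + 0.0579 × 0.364² = 0.03217
D = ½ρv²S·CD = ½ × 0.472 × 237² × 38.3 × 0.03217 = 16300 N

D = 16300 N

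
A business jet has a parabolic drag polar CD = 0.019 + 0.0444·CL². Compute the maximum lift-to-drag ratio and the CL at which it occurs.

For CD = CD0 + K·CL², (L/D)max occurs at CL* = √(CD0/K) and equals 1/(2√(K·CD0)).
(L/D)max = 1/(2√(0.0444 × 0.019)) = 1/(2 × 0.02904) = 17.2
CL* = √(0.019/0.0444) = 0.654

(L/D)max = 17.2, at CL = 0.654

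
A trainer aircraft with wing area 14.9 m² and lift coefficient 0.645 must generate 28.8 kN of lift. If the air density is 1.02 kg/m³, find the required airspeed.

L = ½ρv²S·CL ⇒ v = √(2L/(ρ·S·CL))
v = √(2 × 28800 / (1.02 × 14.9 × 0.645)) = √5876 = 76.7 m/s

v = 76.7 m/s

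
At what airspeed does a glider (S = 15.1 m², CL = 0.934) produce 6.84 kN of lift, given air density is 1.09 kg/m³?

L = ½ρv²S·CL ⇒ v = √(2L/(ρ·S·CL))
v = √(2 × 6840 / (1.09 × 15.1 × 0.934)) = √889.9 = 29.8 m/s

v = 29.8 m/s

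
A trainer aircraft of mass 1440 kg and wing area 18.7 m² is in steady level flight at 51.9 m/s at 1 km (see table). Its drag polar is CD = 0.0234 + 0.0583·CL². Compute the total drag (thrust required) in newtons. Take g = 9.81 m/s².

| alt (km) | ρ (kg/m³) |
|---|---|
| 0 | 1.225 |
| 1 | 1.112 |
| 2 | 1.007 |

At 1 km, from the table: ρ = 1.112 kg/m³.
Level flight ⇒ L = W = m·g = 1440 × 9.81 = 14126 N.
Dynamic pressure q = 0.5 × 1.112 × 51.9² = 1498 Pa.
CL = 2W/(ρv²S) = 2×14126/(1.112×51.9²×18.7) = 0.5044.
CD = 0.0234 + 0.0583 × 0.5044² = 0.03823.
D = q·S·CD = 1498 × 18.7 × 0.03823 = 1071 N

D = 1070 N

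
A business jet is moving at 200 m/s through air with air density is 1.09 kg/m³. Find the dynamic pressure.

q = 21800 Pa

q = ½ρv² = ½ × 1.09 × 200² = 21800 Pa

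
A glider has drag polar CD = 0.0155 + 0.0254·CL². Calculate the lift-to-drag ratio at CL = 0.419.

CD = 0.0155 + 0.0254 × 0.419² = 0.01996
L/D = CL/CD = 0.419 / 0.01996 = 21

L/D = 21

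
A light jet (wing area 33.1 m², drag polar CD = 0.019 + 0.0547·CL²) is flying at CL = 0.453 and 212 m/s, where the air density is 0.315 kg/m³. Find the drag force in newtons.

CD = 0.019 + 0.0547 × 0.453² = 0.03022
D = ½ρv²S·CD = ½ × 0.315 × 212² × 33.1 × 0.03022 = 7080 N

D = 7080 N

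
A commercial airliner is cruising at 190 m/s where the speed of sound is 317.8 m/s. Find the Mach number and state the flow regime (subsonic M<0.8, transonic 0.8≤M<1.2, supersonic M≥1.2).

M = v/a = 190 / 317.8 = 0.598
M = 0.598 → subsonic.

M = 0.598 (subsonic)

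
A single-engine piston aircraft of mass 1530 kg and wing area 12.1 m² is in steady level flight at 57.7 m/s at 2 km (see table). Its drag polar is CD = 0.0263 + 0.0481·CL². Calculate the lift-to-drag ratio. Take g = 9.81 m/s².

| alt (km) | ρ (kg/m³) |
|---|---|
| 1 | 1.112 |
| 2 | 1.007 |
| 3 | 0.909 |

At 2 km, from the table: ρ = 1.007 kg/m³.
In steady level flight, lift balances weight: W = mg = 1530 × 9.81 = 15009 N.
q = ½ρv² = ½ × 1.007 × 57.7² = 1676 Pa.
Required CL = L/(qS) = 15009/(1676·12.1) = 0.74.
CD = 0.0263 + 0.0481 × 0.74² = 0.05264.
L/D = CL/CD = 0.74 / 0.05264 = 14.1

L/D = 14.1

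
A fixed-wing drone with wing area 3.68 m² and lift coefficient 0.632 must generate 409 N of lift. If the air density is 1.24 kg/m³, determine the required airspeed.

L = ½ρv²S·CL ⇒ v = √(2L/(ρ·S·CL))
v = √(2 × 409 / (1.24 × 3.68 × 0.632)) = √283.6 = 16.8 m/s

v = 16.8 m/s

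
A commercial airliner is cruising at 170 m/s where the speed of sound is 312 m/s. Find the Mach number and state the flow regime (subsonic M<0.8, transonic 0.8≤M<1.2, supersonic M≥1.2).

M = 0.545 (subsonic)

M = v/a = 170 / 312 = 0.545
M = 0.545 → subsonic.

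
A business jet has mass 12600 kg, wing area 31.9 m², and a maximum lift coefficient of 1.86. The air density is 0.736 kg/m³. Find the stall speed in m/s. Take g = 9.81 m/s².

V_stall = 75.2 m/s

Weight W = mg = 12600 × 9.81 = 1.236×10^5 N.
From L = ½ρV²S·CL,max = W: V_stall = √(2W/(ρSCL,max)) = √(2·1.236×10^5/(0.736·31.9·1.86))
V_stall = √5661 = 75.2 m/s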